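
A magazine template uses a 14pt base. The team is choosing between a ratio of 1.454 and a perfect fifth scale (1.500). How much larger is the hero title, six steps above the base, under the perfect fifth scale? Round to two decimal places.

At 1.454: 14.0 × 1.454⁶ = 132.2862pt
Perfect fifth: 14.0 × 1.500⁶ = 159.4688pt
Difference: 159.4688 − 132.2862 = 27.1826pt

27.18pt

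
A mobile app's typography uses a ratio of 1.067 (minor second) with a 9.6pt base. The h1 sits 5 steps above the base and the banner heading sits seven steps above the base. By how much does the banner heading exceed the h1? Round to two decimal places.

1.84pt

Step 5: 9.6 × 1.067⁵ = 13.2768pt
Step 7: 9.6 × 1.067⁷ = 15.1155pt
Difference: 15.1155 − 13.2768 = 1.8387pt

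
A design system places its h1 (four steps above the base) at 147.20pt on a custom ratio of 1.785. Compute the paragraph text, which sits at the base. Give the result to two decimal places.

147.20 ÷ 1.785⁴ = 147.20 ÷ 10.15203 ≈ 14.500

14.50pt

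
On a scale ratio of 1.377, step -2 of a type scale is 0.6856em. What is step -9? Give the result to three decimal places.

The gap is -9 − (-2) = -7 steps, so the factor is 1.377^-7.
0.6856 ÷ 1.377⁷ = 0.6856 ÷ 9.38723 ≈ 0.073

0.073em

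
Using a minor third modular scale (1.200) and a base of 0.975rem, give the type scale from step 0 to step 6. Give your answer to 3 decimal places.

0.975rem, 1.170rem, 1.404rem, 1.685rem, 2.022rem, 2.426rem, 2.911rem

Step 0: 0.975rem
Step 1: 0.975 × 1.200 = 1.170
Step 2: 0.975 × 1.200² = 1.404
Step 3: 0.975 × 1.200³ = 1.685
Step 4: 0.975 × 1.200⁴ = 2.022
Step 5: 0.975 × 1.200⁵ = 2.426
Step 6: 0.975 × 1.200⁶ = 2.911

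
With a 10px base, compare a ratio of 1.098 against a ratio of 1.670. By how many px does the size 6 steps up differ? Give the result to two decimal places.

At 1.098: 10.0 × 1.098⁶ = 17.5232px
At 1.670: 10.0 × 1.670⁶ = 216.9196px
Difference: 216.9196 − 17.5232 = 199.3964px

199.40px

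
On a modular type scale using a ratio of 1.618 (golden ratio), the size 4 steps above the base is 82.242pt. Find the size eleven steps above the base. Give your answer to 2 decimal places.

2387.50pt

82.242 × 1.618⁷ = 82.242 × 29.03017 ≈ 2387.499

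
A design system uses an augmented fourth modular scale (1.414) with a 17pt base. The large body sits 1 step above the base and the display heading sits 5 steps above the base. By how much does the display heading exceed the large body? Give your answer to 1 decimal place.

Step 1: 17.0 × 1.414 = 24.038pt
Step 5: 17.0 × 1.414⁵ = 96.094pt
Difference: 96.094 − 24.038 = 72.056pt

72.1pt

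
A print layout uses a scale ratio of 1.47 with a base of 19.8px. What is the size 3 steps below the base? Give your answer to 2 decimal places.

19.8 ÷ 1.47³ = 19.8 ÷ 3.17652 ≈ 6.23

6.23px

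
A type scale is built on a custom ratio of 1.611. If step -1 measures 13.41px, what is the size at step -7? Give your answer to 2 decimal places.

0.77px

13.41 ÷ 1.611⁶ = 13.41 ÷ 17.48128 ≈ 0.767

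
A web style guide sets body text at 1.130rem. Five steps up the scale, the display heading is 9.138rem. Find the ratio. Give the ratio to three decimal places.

1.519

The ratio satisfies 1.130 × r⁵ = 9.138, so r = (9.138 / 1.130)^(1/5).
r = 8.0867^(1/5) ≈ 1.5190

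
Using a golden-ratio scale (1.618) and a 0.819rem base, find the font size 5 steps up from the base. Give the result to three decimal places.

9.082rem

Each step on a modular scale multiplies by the ratio, so the size n steps from the base is base × ratioⁿ.
0.819 × 1.618⁵ = 0.819 × 11.08901 ≈ 9.082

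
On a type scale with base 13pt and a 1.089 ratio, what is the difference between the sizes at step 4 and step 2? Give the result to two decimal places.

2.87pt

Step 2: 13.0 × 1.089² = 15.4170pt
Step 4: 13.0 × 1.089⁴ = 18.2833pt
Difference: 18.2833 − 15.4170 = 2.8663pt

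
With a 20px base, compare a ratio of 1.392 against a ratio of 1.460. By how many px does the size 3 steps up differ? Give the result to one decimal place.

At 1.392: 20.0 × 1.392³ = 53.945px
At 1.460: 20.0 × 1.460³ = 62.243px
Difference: 62.243 − 53.945 = 8.298px

8.3px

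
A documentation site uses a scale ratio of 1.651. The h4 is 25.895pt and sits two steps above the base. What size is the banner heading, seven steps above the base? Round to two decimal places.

317.65pt

25.895 × 1.651⁵ = 25.895 × 12.26692 ≈ 317.652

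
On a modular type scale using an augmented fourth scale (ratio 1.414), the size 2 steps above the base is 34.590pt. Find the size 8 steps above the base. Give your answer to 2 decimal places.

276.47pt

34.590 × 1.414⁶ = 34.590 × 7.99275 ≈ 276.469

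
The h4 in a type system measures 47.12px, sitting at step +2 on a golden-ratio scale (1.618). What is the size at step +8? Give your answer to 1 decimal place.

845.4px

47.12 × 1.618⁶ = 47.12 × 17.94201 ≈ 845.428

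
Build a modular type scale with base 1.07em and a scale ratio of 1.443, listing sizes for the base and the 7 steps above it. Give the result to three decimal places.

Step 0: 1.07em
Step 1: 1.07 × 1.443 = 1.544
Step 2: 1.07 × 1.443² = 2.228
Step 3: 1.07 × 1.443³ = 3.215
Step 4: 1.07 × 1.443⁴ = 4.639
Step 5: 1.07 × 1.443⁵ = 6.694
Step 6: 1.07 × 1.443⁶ = 9.660
Step 7: 1.07 × 1.443⁷ = 13.940

1.070em, 1.544em, 2.228em, 3.215em, 4.639em, 6.694em, 9.660em, 13.940em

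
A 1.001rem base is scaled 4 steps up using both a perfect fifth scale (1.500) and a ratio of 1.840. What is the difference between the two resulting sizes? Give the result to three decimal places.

Perfect fifth: 1.001 × 1.500⁴ = 5.06756rem
At 1.840: 1.001 × 1.840⁴ = 11.47375rem
Difference: 11.47375 − 5.06756 = 6.40619rem

6.406rem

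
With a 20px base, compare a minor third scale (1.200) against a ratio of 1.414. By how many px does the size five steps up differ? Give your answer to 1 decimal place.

Minor third: 20.0 × 1.200⁵ = 49.766px
At 1.414: 20.0 × 1.414⁵ = 113.052px
Difference: 113.052 − 49.766 = 63.286px

63.3px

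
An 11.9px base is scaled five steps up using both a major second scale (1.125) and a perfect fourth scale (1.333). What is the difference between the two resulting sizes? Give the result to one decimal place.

28.6px

Major second: 11.9 × 1.125⁵ = 21.444px
Perfect fourth: 11.9 × 1.333⁵ = 50.084px
Difference: 50.084 − 21.444 = 28.640px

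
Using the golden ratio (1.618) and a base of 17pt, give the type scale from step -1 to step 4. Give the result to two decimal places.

10.51pt, 17.00pt, 27.51pt, 44.50pt, 72.01pt, 116.51pt

Step -1: 17.0 ÷ 1.618 = 10.51
Step 0: 17pt
Step 1: 17.0 × 1.618 = 27.51
Step 2: 17.0 × 1.618² = 44.50
Step 3: 17.0 × 1.618³ = 72.01
Step 4: 17.0 × 1.618⁴ = 116.51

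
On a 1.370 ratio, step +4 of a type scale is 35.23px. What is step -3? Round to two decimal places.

Moving from step +4 to step -3 is 7 steps down, so divide by r⁷.
35.23 ÷ 1.370⁷ = 35.23 ÷ 9.05824 ≈ 3.889

3.89px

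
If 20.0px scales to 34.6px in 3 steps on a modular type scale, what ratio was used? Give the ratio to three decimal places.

1.200

r³ = 34.6 / 20.0, so r = (34.6/20.0)^(1/3).
r = 1.7300^(1/3) ≈ 1.2005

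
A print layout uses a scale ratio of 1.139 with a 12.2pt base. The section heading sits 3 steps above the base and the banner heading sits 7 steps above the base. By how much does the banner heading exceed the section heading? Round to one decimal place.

Step 3: 12.2 × 1.139³ = 18.027pt
Step 7: 12.2 × 1.139⁷ = 30.341pt
Difference: 30.341 − 18.027 = 12.314pt

12.3pt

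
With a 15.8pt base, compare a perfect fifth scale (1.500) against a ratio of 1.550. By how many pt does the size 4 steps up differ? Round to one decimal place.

Perfect fifth: 15.8 × 1.500⁴ = 79.987pt
At 1.550: 15.8 × 1.550⁴ = 91.198pt
Difference: 91.198 − 79.987 = 11.211pt

11.2pt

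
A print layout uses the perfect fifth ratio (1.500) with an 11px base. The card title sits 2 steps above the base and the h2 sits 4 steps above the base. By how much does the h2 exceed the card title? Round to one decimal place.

Step 2: 11.0 × 1.500² = 24.750px
Step 4: 11.0 × 1.500⁴ = 55.688px
Difference: 55.688 − 24.750 = 30.938px

30.9px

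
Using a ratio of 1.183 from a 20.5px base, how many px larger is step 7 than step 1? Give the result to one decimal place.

42.2px

Step 1: 20.5 × 1.183 = 24.252px
Step 7: 20.5 × 1.183⁷ = 66.473px
Difference: 66.473 − 24.252 = 42.221px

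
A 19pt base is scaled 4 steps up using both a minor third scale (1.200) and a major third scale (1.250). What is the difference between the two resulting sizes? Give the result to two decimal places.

6.99pt

Minor third: 19.0 × 1.200⁴ = 39.3984pt
Major third: 19.0 × 1.250⁴ = 46.3867pt
Difference: 46.3867 − 39.3984 = 6.9883pt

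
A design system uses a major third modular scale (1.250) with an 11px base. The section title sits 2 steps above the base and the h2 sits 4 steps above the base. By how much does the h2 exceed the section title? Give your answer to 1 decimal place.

9.7px

Step 2: 11.0 × 1.250² = 17.188px
Step 4: 11.0 × 1.250⁴ = 26.855px
Difference: 26.855 − 17.188 = 9.667px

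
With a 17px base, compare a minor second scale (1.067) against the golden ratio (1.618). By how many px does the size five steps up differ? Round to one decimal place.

165.0px

Minor second: 17.0 × 1.067⁵ = 23.511px
Golden ratio: 17.0 × 1.618⁵ = 188.513px
Difference: 188.513 − 23.511 = 165.002px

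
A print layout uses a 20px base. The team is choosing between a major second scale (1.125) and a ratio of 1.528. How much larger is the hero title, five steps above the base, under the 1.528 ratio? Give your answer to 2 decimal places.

130.55px

Major second: 20.0 × 1.125⁵ = 36.0406px
At 1.528: 20.0 × 1.528⁵ = 166.5892px
Difference: 166.5892 − 36.0406 = 130.5486px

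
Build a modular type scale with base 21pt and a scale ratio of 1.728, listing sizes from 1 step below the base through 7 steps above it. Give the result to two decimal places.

Step -1: 21.0 ÷ 1.728 = 12.15
Step 0: 21pt
Step 1: 21.0 × 1.728 = 36.29
Step 2: 21.0 × 1.728² = 62.71
Step 3: 21.0 × 1.728³ = 108.36
Step 4: 21.0 × 1.728⁴ = 187.24
Step 5: 21.0 × 1.728⁵ = 323.55
Step 6: 21.0 × 1.728⁶ = 559.09
Step 7: 21.0 × 1.728⁷ = 966.11

12.15pt, 21.00pt, 36.29pt, 62.71pt, 108.36pt, 187.24pt, 323.55pt, 559.09pt, 966.11pt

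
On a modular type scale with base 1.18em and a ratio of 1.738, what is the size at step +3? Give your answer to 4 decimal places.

A modular type scale is a geometric sequence: sizeₙ = base × rⁿ.
1.18 × 1.738³ = 1.18 × 5.24988 ≈ 6.1949

6.1949em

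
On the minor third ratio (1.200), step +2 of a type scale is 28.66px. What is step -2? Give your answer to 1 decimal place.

13.8px

28.66 ÷ 1.200⁴ = 28.66 ÷ 2.07360 ≈ 13.821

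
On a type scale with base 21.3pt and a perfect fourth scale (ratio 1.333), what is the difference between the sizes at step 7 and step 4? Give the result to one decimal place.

92.0pt

Step 4: 21.3 × 1.333⁴ = 67.251pt
Step 7: 21.3 × 1.333⁷ = 159.291pt
Difference: 159.291 − 67.251 = 92.040pt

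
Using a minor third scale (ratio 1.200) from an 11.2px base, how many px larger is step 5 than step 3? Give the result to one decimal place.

Step 3: 11.2 × 1.200³ = 19.354px
Step 5: 11.2 × 1.200⁵ = 27.869px
Difference: 27.869 − 19.354 = 8.515px

8.5px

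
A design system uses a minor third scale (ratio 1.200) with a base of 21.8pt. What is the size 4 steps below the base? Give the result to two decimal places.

10.51pt

21.8 ÷ 1.200⁴ = 21.8 ÷ 2.07360 ≈ 10.51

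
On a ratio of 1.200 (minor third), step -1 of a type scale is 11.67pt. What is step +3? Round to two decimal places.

24.20pt

11.67 × 1.200⁴ = 11.67 × 2.07360 ≈ 24.199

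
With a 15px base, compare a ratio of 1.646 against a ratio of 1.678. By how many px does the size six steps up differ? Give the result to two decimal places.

36.53px

At 1.646: 15.0 × 1.646⁶ = 298.3117px
At 1.678: 15.0 × 1.678⁶ = 334.8444px
Difference: 334.8444 − 298.3117 = 36.5327px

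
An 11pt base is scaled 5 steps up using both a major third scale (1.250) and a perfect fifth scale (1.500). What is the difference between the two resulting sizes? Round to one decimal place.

50.0pt

Major third: 11.0 × 1.250⁵ = 33.569pt
Perfect fifth: 11.0 × 1.500⁵ = 83.531pt
Difference: 83.531 − 33.569 = 49.962pt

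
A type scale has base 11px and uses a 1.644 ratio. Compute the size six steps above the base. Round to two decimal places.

217.17px

11.0 × 1.644⁶ = 11.0 × 19.74290 ≈ 217.17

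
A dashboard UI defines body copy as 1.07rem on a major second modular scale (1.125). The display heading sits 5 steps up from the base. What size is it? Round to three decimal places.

1.928rem

Each step on a modular scale multiplies by the ratio, so the size n steps from the base is base × ratioⁿ.
1.07 × 1.125⁵ = 1.07 × 1.80203 ≈ 1.928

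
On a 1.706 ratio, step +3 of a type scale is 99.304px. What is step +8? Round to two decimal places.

1435.03px

99.304 × 1.706⁵ = 99.304 × 14.45091 ≈ 1435.033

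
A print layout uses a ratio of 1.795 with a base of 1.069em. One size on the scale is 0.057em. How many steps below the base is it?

1.795ⁿ = 1.069 / 0.057 = 18.7544
n = ln(18.7544) / ln(1.795) = 2.9314 / 0.5850 ≈ 5.01

5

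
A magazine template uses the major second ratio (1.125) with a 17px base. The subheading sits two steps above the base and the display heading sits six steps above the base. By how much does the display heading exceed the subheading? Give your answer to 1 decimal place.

Step 2: 17.0 × 1.125² = 21.516px
Step 6: 17.0 × 1.125⁶ = 34.464px
Difference: 34.464 − 21.516 = 12.948px

12.9px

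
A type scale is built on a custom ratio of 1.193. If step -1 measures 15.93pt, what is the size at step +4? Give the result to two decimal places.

15.93 × 1.193⁵ = 15.93 × 2.41659 ≈ 38.496

38.50pt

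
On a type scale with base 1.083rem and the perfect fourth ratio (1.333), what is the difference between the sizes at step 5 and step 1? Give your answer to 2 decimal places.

Step 1: 1.083 × 1.333 = 1.4436rem
Step 5: 1.083 × 1.333⁵ = 4.5581rem
Difference: 4.5581 − 1.4436 = 3.1145rem

3.11rem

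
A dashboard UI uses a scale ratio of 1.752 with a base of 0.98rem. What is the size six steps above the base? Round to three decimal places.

28.342rem

A modular type scale is a geometric sequence: sizeₙ = base × rⁿ.
0.98 × 1.752⁶ = 0.98 × 28.92042 ≈ 28.342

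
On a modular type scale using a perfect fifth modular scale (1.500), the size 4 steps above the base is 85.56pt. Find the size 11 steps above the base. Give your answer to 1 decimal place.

1461.9pt

85.56 × 1.500⁷ = 85.56 × 17.08594 ≈ 1461.873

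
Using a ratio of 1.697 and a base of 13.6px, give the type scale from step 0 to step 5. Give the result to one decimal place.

Step 0: 13.6px
Step 1: 13.6 × 1.697 = 23.1
Step 2: 13.6 × 1.697² = 39.2
Step 3: 13.6 × 1.697³ = 66.5
Step 4: 13.6 × 1.697⁴ = 112.8
Step 5: 13.6 × 1.697⁵ = 191.4

13.6px, 23.1px, 39.2px, 66.5px, 112.8px, 191.4px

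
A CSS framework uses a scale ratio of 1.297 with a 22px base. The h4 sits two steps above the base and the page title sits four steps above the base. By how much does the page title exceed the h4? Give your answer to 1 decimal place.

25.2px

Step 2: 22.0 × 1.297² = 37.009px
Step 4: 22.0 × 1.297⁴ = 62.256px
Difference: 62.256 − 37.009 = 25.247px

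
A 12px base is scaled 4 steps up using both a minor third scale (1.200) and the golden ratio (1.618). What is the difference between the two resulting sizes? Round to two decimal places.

57.36px

Minor third: 12.0 × 1.200⁴ = 24.8832px
Golden ratio: 12.0 × 1.618⁴ = 82.2423px
Difference: 82.2423 − 24.8832 = 57.3591px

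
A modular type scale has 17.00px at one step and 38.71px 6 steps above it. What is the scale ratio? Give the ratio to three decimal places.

r⁶ = 38.71 / 17.00, so r = (38.71/17.00)^(1/6).
r = 2.2771^(1/6) ≈ 1.1470

1.147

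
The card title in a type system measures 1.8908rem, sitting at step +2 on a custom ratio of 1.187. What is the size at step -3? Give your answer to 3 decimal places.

0.802rem

1.8908 ÷ 1.187⁵ = 1.8908 ÷ 2.35642 ≈ 0.802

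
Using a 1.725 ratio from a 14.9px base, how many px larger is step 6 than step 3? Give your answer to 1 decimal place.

316.1px

Step 3: 14.9 × 1.725³ = 76.481px
Step 6: 14.9 × 1.725⁶ = 392.573px
Difference: 392.573 − 76.481 = 316.092px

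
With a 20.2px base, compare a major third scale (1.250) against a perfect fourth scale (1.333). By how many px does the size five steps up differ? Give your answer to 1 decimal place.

23.4px

Major third: 20.2 × 1.250⁵ = 61.646px
Perfect fourth: 20.2 × 1.333⁵ = 85.016px
Difference: 85.016 − 61.646 = 23.370px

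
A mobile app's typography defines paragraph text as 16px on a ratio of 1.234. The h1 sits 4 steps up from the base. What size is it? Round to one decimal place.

37.1px

16.0 × 1.234⁴ = 16.0 × 2.31879 ≈ 37.10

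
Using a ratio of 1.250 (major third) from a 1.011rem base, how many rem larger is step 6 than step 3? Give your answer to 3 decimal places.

Step 3: 1.011 × 1.250³ = 1.97461rem
Step 6: 1.011 × 1.250⁶ = 3.85666rem
Difference: 3.85666 − 1.97461 = 1.88205rem

1.882rem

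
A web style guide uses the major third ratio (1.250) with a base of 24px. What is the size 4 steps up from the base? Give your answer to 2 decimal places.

Each step on a modular scale multiplies by the ratio, so the size n steps from the base is base × ratioⁿ.
24.0 × 1.250⁴ = 24.0 × 2.44141 ≈ 58.59

58.59px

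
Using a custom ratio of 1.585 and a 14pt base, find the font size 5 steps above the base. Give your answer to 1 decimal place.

140.0pt

A modular type scale is a geometric sequence: sizeₙ = base × rⁿ.
14.0 × 1.585⁵ = 14.0 × 10.00337 ≈ 140.05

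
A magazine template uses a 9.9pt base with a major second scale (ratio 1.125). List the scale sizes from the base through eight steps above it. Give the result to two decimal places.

9.90pt, 11.14pt, 12.53pt, 14.10pt, 15.86pt, 17.84pt, 20.07pt, 22.58pt, 25.40pt

Step 0: 9.9pt
Step 1: 9.9 × 1.125 = 11.14
Step 2: 9.9 × 1.125² = 12.53
Step 3: 9.9 × 1.125³ = 14.10
Step 4: 9.9 × 1.125⁴ = 15.86
Step 5: 9.9 × 1.125⁵ = 17.84
Step 6: 9.9 × 1.125⁶ = 20.07
Step 7: 9.9 × 1.125⁷ = 22.58
Step 8: 9.9 × 1.125⁸ = 25.40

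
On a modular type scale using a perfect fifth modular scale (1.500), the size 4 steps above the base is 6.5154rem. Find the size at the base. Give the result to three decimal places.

6.5154 ÷ 1.500⁴ = 6.5154 ÷ 5.06250 ≈ 1.287

1.287rem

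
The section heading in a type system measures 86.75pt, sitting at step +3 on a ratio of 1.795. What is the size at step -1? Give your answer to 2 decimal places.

8.36pt

86.75 ÷ 1.795⁴ = 86.75 ÷ 10.38145 ≈ 8.356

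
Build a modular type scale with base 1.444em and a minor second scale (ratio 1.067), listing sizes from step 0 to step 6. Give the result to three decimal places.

1.444em, 1.541em, 1.644em, 1.754em, 1.872em, 1.997em, 2.131em

Step 0: 1.444em
Step 1: 1.444 × 1.067 = 1.541
Step 2: 1.444 × 1.067² = 1.644
Step 3: 1.444 × 1.067³ = 1.754
Step 4: 1.444 × 1.067⁴ = 1.872
Step 5: 1.444 × 1.067⁵ = 1.997
Step 6: 1.444 × 1.067⁶ = 2.131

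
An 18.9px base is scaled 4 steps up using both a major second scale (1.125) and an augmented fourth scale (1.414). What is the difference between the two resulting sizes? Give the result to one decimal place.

45.3px

Major second: 18.9 × 1.125⁴ = 30.274px
Augmented fourth: 18.9 × 1.414⁴ = 75.554px
Difference: 75.554 − 30.274 = 45.280px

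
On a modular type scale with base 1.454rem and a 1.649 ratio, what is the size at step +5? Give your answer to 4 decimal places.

A modular type scale is a geometric sequence: sizeₙ = base × rⁿ.
1.454 × 1.649⁵ = 1.454 × 12.19280 ≈ 17.7283

17.7283rem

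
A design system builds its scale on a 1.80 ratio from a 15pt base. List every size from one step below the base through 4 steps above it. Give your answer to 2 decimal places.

Step -1: 15.0 ÷ 1.80 = 8.33
Step 0: 15pt
Step 1: 15.0 × 1.80 = 27.00
Step 2: 15.0 × 1.80² = 48.60
Step 3: 15.0 × 1.80³ = 87.48
Step 4: 15.0 × 1.80⁴ = 157.46

8.33pt, 15.00pt, 27.00pt, 48.60pt, 87.48pt, 157.46pt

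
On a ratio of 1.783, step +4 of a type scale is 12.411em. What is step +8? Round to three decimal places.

125.433em

12.411 × 1.783⁴ = 12.411 × 10.10661 ≈ 125.433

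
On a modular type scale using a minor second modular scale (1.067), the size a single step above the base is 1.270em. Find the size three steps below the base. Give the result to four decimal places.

0.9798em

1.270 ÷ 1.067⁴ = 1.270 ÷ 1.29616 ≈ 0.9798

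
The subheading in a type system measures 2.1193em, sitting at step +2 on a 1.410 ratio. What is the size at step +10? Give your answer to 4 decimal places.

2.1193 × 1.410⁸ = 2.1193 × 15.62259 ≈ 33.1089

33.1089em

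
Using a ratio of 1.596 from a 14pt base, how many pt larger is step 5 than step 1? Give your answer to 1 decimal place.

Step 1: 14.0 × 1.596 = 22.344pt
Step 5: 14.0 × 1.596⁵ = 144.975pt
Difference: 144.975 − 22.344 = 122.631pt

122.6pt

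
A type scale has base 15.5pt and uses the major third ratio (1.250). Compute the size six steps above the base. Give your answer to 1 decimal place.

15.5 × 1.250⁶ = 15.5 × 3.81470 ≈ 59.13

59.1pt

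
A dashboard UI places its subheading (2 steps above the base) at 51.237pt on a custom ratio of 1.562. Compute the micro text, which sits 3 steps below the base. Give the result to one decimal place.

5.5pt

51.237 ÷ 1.562⁵ = 51.237 ÷ 9.29833 ≈ 5.510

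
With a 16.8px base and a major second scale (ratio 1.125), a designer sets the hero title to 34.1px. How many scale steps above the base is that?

6

1.125ⁿ = 34.1 / 16.8 = 2.0298
n = ln(2.0298) / ln(1.125) = 0.7079 / 0.1178 ≈ 6.01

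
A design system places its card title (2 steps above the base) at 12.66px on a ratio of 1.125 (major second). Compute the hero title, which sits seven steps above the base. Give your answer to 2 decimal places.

12.66 × 1.125⁵ = 12.66 × 1.80203 ≈ 22.814

22.81px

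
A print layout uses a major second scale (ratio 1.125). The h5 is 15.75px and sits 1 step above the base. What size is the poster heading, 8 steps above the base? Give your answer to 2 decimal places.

35.92px

The gap is 8 − (1) = 7 steps, so the factor is 1.125^7.
15.75 × 1.125⁷ = 15.75 × 2.28070 ≈ 35.921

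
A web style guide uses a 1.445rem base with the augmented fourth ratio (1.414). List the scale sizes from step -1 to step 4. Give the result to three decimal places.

Step -1: 1.445 ÷ 1.414 = 1.022
Step 0: 1.445rem
Step 1: 1.445 × 1.414 = 2.043
Step 2: 1.445 × 1.414² = 2.889
Step 3: 1.445 × 1.414³ = 4.085
Step 4: 1.445 × 1.414⁴ = 5.777

1.022rem, 1.445rem, 2.043rem, 2.889rem, 4.085rem, 5.777rem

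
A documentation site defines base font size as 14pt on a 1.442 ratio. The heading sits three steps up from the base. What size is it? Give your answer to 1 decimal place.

A modular type scale is a geometric sequence: sizeₙ = base × rⁿ.
14.0 × 1.442³ = 14.0 × 2.99844 ≈ 41.98

42.0pt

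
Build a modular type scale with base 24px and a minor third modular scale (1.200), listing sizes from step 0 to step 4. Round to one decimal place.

Step 0: 24px
Step 1: 24.0 × 1.200 = 28.8
Step 2: 24.0 × 1.200² = 34.6
Step 3: 24.0 × 1.200³ = 41.5
Step 4: 24.0 × 1.200⁴ = 49.8

24.0px, 28.8px, 34.6px, 41.5px, 49.8px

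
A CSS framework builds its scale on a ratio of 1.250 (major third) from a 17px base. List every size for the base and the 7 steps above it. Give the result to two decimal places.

17.00px, 21.25px, 26.56px, 33.20px, 41.50px, 51.88px, 64.85px, 81.06px

Step 0: 17px
Step 1: 17.0 × 1.250 = 21.25
Step 2: 17.0 × 1.250² = 26.56
Step 3: 17.0 × 1.250³ = 33.20
Step 4: 17.0 × 1.250⁴ = 41.50
Step 5: 17.0 × 1.250⁵ = 51.88
Step 6: 17.0 × 1.250⁶ = 64.85
Step 7: 17.0 × 1.250⁷ = 81.06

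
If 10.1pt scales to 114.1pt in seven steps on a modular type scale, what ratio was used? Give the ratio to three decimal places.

The ratio satisfies 10.1 × r⁷ = 114.1, so r = (114.1 / 10.1)^(1/7).
r = 11.2970^(1/7) ≈ 1.4139

1.414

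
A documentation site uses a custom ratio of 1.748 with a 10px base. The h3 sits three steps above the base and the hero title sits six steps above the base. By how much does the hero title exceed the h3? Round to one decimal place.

231.9px

Step 3: 10.0 × 1.748³ = 53.410px
Step 6: 10.0 × 1.748⁶ = 285.265px
Difference: 285.265 − 53.410 = 231.855px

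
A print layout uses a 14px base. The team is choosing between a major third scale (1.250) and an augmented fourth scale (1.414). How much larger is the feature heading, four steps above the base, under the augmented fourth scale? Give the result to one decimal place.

Major third: 14.0 × 1.250⁴ = 34.180px
Augmented fourth: 14.0 × 1.414⁴ = 55.966px
Difference: 55.966 − 34.180 = 21.786px

21.8px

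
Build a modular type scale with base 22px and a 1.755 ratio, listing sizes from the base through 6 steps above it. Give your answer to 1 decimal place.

22.0px, 38.6px, 67.8px, 118.9px, 208.7px, 366.3px, 642.8px

Step 0: 22px
Step 1: 22.0 × 1.755 = 38.6
Step 2: 22.0 × 1.755² = 67.8
Step 3: 22.0 × 1.755³ = 118.9
Step 4: 22.0 × 1.755⁴ = 208.7
Step 5: 22.0 × 1.755⁵ = 366.3
Step 6: 22.0 × 1.755⁶ = 642.8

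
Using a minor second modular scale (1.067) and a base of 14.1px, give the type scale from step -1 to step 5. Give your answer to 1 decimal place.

13.2px, 14.1px, 15.0px, 16.1px, 17.1px, 18.3px, 19.5px

Step -1: 14.1 ÷ 1.067 = 13.2
Step 0: 14.1px
Step 1: 14.1 × 1.067 = 15.0
Step 2: 14.1 × 1.067² = 16.1
Step 3: 14.1 × 1.067³ = 17.1
Step 4: 14.1 × 1.067⁴ = 18.3
Step 5: 14.1 × 1.067⁵ = 19.5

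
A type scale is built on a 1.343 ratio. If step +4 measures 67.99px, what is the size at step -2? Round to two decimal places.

11.59px

Moving from step +4 to step -2 is 6 steps down, so divide by r⁶.
67.99 ÷ 1.343⁶ = 67.99 ÷ 5.86754 ≈ 11.587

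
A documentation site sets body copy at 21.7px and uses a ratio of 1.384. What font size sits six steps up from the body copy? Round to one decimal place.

152.5px

21.7 × 1.384⁶ = 21.7 × 7.02775 ≈ 152.50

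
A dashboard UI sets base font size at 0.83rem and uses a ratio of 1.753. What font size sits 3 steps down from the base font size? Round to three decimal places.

Each step on a modular scale multiplies by the ratio, so the size n steps from the base is base × ratioⁿ.
0.83 ÷ 1.753³ = 0.83 ÷ 5.38698 ≈ 0.154

0.154rem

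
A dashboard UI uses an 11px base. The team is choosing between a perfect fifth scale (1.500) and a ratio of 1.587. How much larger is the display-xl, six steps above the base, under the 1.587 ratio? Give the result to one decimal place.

50.4px

Perfect fifth: 11.0 × 1.500⁶ = 125.297px
At 1.587: 11.0 × 1.587⁶ = 175.733px
Difference: 175.733 − 125.297 = 50.436px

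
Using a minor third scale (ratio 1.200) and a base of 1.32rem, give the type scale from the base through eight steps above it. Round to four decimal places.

1.3200rem, 1.5840rem, 1.9008rem, 2.2810rem, 2.7372rem, 3.2846rem, 3.9415rem, 4.7298rem, 5.6758rem

Step 0: 1.32rem
Step 1: 1.32 × 1.200 = 1.5840
Step 2: 1.32 × 1.200² = 1.9008
Step 3: 1.32 × 1.200³ = 2.2810
Step 4: 1.32 × 1.200⁴ = 2.7372
Step 5: 1.32 × 1.200⁵ = 3.2846
Step 6: 1.32 × 1.200⁶ = 3.9415
Step 7: 1.32 × 1.200⁷ = 4.7298
Step 8: 1.32 × 1.200⁸ = 5.6758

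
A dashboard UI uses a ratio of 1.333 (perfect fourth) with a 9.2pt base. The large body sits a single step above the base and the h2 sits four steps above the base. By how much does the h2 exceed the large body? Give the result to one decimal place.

Step 1: 9.2 × 1.333 = 12.264pt
Step 4: 9.2 × 1.333⁴ = 29.047pt
Difference: 29.047 − 12.264 = 16.783pt

16.8pt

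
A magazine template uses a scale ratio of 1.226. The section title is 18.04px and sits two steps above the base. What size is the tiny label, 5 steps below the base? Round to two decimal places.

The gap is -5 − (2) = -7 steps, so the factor is 1.226^-7.
18.04 ÷ 1.226⁷ = 18.04 ÷ 4.16326 ≈ 4.333

4.33px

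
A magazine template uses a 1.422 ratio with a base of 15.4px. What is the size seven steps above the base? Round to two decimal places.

A modular type scale is a geometric sequence: sizeₙ = base × rⁿ.
15.4 × 1.422⁷ = 15.4 × 11.75702 ≈ 181.06

181.06px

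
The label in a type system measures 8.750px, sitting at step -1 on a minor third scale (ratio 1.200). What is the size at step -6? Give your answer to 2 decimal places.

3.52px

Moving from step -1 to step -6 is 5 steps down, so divide by r⁵.
8.750 ÷ 1.200⁵ = 8.750 ÷ 2.48832 ≈ 3.516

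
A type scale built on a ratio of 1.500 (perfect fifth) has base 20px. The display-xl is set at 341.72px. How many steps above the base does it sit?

7

1.500ⁿ = 341.72 / 20 = 17.0860
n = ln(17.0860) / ln(1.500) = 2.8383 / 0.4055 ≈ 7.00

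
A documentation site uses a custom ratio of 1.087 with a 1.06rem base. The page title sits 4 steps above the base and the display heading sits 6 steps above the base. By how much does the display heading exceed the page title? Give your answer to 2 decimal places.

Step 4: 1.06 × 1.087⁴ = 1.4799rem
Step 6: 1.06 × 1.087⁶ = 1.7486rem
Difference: 1.7486 − 1.4799 = 0.2687rem

0.27rem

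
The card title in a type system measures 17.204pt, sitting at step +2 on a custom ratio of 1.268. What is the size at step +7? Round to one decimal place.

56.4pt

17.204 × 1.268⁵ = 17.204 × 3.27790 ≈ 56.393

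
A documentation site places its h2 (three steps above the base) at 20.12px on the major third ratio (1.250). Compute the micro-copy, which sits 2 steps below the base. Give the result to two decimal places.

20.12 ÷ 1.250⁵ = 20.12 ÷ 3.05176 ≈ 6.593

6.59px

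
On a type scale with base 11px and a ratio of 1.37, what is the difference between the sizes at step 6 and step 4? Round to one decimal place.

Step 4: 11.0 × 1.37⁴ = 38.750px
Step 6: 11.0 × 1.37⁶ = 72.730px
Difference: 72.730 − 38.750 = 33.980px

34.0px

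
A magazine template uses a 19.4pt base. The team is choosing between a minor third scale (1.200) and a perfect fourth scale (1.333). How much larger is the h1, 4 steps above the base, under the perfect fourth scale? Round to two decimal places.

21.02pt

Minor third: 19.4 × 1.200⁴ = 40.2278pt
Perfect fourth: 19.4 × 1.333⁴ = 61.2523pt
Difference: 61.2523 − 40.2278 = 21.0245pt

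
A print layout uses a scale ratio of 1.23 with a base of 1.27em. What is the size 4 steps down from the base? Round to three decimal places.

0.555em

1.27 ÷ 1.23⁴ = 1.27 ÷ 2.28887 ≈ 0.555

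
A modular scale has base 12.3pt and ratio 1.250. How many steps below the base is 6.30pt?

1.250ⁿ = 12.3 / 6.30 = 1.9524
n = ln(1.9524) / ln(1.250) = 0.6690 / 0.2231 ≈ 3.00

3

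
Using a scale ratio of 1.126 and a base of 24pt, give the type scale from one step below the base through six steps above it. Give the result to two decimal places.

Step -1: 24.0 ÷ 1.126 = 21.31
Step 0: 24pt
Step 1: 24.0 × 1.126 = 27.02
Step 2: 24.0 × 1.126² = 30.43
Step 3: 24.0 × 1.126³ = 34.26
Step 4: 24.0 × 1.126⁴ = 38.58
Step 5: 24.0 × 1.126⁵ = 43.44
Step 6: 24.0 × 1.126⁶ = 48.91

21.31pt, 24.00pt, 27.02pt, 30.43pt, 34.26pt, 38.58pt, 43.44pt, 48.91pt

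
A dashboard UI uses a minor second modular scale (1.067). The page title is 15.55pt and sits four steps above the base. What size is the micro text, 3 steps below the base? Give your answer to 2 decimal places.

15.55 ÷ 1.067⁷ = 15.55 ÷ 1.57453 ≈ 9.876

9.88pt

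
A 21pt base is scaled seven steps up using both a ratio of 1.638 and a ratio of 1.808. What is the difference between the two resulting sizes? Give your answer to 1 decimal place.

661.8pt

At 1.638: 21.0 × 1.638⁷ = 664.380pt
At 1.808: 21.0 × 1.808⁷ = 1326.198pt
Difference: 1326.198 − 664.380 = 661.818pt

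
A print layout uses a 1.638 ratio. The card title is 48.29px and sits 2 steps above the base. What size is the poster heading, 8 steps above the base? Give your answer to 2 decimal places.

Moving from step +2 to step +8 is 6 steps up, so multiply by r⁶.
48.29 × 1.638⁶ = 48.29 × 19.31450 ≈ 932.697

932.70px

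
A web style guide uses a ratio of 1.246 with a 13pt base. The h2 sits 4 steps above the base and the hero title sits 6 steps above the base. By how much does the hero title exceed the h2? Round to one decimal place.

17.3pt

Step 4: 13.0 × 1.246⁴ = 31.334pt
Step 6: 13.0 × 1.246⁶ = 48.647pt
Difference: 48.647 − 31.334 = 17.313pt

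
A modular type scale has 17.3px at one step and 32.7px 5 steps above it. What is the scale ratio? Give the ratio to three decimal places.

1.136

The ratio satisfies 17.3 × r⁵ = 32.7, so r = (32.7 / 17.3)^(1/5).
r = 1.8902^(1/5) ≈ 1.1358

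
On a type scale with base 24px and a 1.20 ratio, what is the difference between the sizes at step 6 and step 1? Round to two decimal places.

Step 1: 24.0 × 1.20 = 28.8000px
Step 6: 24.0 × 1.20⁶ = 71.6636px
Difference: 71.6636 − 28.8000 = 42.8636px

42.86px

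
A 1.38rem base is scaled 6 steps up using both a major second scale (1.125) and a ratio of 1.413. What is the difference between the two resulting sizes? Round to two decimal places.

8.19rem

Major second: 1.38 × 1.125⁶ = 2.7977rem
At 1.413: 1.38 × 1.413⁶ = 10.9833rem
Difference: 10.9833 − 2.7977 = 8.1856rem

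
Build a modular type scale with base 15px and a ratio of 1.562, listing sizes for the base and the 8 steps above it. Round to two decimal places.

15.00px, 23.43px, 36.60px, 57.17px, 89.29px, 139.48px, 217.86px, 340.30px, 531.54px

Step 0: 15px
Step 1: 15.0 × 1.562 = 23.43
Step 2: 15.0 × 1.562² = 36.60
Step 3: 15.0 × 1.562³ = 57.17
Step 4: 15.0 × 1.562⁴ = 89.29
Step 5: 15.0 × 1.562⁵ = 139.48
Step 6: 15.0 × 1.562⁶ = 217.86
Step 7: 15.0 × 1.562⁷ = 340.30
Step 8: 15.0 × 1.562⁸ = 531.54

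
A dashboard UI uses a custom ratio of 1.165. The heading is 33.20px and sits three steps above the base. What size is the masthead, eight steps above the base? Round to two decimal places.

Moving from step +3 to step +8 is 5 steps up, so multiply by r⁵.
33.20 × 1.165⁵ = 33.20 × 2.14600 ≈ 71.247

71.25px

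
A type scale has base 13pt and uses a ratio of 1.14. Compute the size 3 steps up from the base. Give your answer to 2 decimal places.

19.26pt

Each step on a modular scale multiplies by the ratio, so the size n steps from the base is base × ratioⁿ.
13.0 × 1.14³ = 13.0 × 1.48154 ≈ 19.26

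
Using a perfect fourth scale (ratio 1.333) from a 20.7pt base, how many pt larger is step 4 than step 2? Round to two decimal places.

28.58pt

Step 2: 20.7 × 1.333² = 36.7816pt
Step 4: 20.7 × 1.333⁴ = 65.3568pt
Difference: 65.3568 − 36.7816 = 28.5752pt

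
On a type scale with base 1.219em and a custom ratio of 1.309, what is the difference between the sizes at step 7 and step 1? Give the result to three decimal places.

Step 1: 1.219 × 1.309 = 1.59567em
Step 7: 1.219 × 1.309⁷ = 8.02752em
Difference: 8.02752 − 1.59567 = 6.43185em

6.432em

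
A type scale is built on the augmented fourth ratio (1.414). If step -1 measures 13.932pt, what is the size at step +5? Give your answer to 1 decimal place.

111.4pt

The gap is 5 − (-1) = 6 steps, so the factor is 1.414^6.
13.932 × 1.414⁶ = 13.932 × 7.99275 ≈ 111.355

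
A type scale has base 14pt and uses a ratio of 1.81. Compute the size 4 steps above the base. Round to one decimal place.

14.0 × 1.81⁴ = 14.0 × 10.73283 ≈ 150.26

150.3pt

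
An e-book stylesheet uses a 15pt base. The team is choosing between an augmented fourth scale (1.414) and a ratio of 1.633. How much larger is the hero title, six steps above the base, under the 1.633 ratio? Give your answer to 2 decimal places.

164.56pt

Augmented fourth: 15.0 × 1.414⁶ = 119.8913pt
At 1.633: 15.0 × 1.633⁶ = 284.4516pt
Difference: 284.4516 − 119.8913 = 164.5603pt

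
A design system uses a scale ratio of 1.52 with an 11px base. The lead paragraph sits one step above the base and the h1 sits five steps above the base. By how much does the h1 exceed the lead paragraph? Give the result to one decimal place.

Step 1: 11.0 × 1.52 = 16.720px
Step 5: 11.0 × 1.52⁵ = 89.250px
Difference: 89.250 − 16.720 = 72.530px

72.5px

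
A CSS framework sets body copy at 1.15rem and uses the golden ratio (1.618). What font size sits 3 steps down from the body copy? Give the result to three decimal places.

Every step multiplies by the scale ratio.
1.15 ÷ 1.618³ = 1.15 ÷ 4.23580 ≈ 0.271

0.271rem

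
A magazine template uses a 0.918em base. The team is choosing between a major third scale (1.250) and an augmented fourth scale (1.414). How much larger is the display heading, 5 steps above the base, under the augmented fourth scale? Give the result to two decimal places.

Major third: 0.918 × 1.250⁵ = 2.8015em
Augmented fourth: 0.918 × 1.414⁵ = 5.1891em
Difference: 5.1891 − 2.8015 = 2.3876em

2.39em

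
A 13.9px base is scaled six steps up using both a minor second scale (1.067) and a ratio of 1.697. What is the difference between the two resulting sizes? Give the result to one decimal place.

311.5px

Minor second: 13.9 × 1.067⁶ = 20.512px
At 1.697: 13.9 × 1.697⁶ = 331.975px
Difference: 331.975 − 20.512 = 311.463px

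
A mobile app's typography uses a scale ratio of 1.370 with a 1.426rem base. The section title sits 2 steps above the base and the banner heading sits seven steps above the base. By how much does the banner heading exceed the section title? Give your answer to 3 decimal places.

Step 2: 1.426 × 1.370² = 2.67646rem
Step 7: 1.426 × 1.370⁷ = 12.91705rem
Difference: 12.91705 − 2.67646 = 10.24059rem

10.241rem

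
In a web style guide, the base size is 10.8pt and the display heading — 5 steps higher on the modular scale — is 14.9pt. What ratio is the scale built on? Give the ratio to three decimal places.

r⁵ = 14.9 / 10.8, so r = (14.9/10.8)^(1/5).
r = 1.3796^(1/5) ≈ 1.0665

1.066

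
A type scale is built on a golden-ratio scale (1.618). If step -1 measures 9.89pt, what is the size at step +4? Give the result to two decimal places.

9.89 × 1.618⁵ = 9.89 × 11.08901 ≈ 109.670

109.67pt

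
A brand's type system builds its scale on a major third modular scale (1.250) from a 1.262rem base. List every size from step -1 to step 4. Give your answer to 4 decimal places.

Step -1: 1.262 ÷ 1.250 = 1.0096
Step 0: 1.262rem
Step 1: 1.262 × 1.250 = 1.5775
Step 2: 1.262 × 1.250² = 1.9719
Step 3: 1.262 × 1.250³ = 2.4648
Step 4: 1.262 × 1.250⁴ = 3.0811

1.0096rem, 1.2620rem, 1.5775rem, 1.9719rem, 2.4648rem, 3.0811rem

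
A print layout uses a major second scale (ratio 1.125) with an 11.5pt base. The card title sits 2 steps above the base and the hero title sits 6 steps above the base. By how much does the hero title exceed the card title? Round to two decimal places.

Step 2: 11.5 × 1.125² = 14.5547pt
Step 6: 11.5 × 1.125⁶ = 23.3138pt
Difference: 23.3138 − 14.5547 = 8.7591pt

8.76pt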